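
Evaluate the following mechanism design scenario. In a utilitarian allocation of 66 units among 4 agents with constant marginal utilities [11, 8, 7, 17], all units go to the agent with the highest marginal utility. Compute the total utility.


Step 1: The marginal utilities are [11, 8, 7, 17]
Step 2: The highest marginal utility is 17
Step 3: All 66 units go to that agent
Step 4: Total utility = 17 * 66 = 1122

1122


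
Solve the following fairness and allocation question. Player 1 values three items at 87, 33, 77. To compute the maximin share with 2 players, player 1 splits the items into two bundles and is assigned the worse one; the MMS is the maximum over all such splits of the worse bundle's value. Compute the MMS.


Step 1: Item values = 87, 33, 77
Step 2: Enumerate all 2-bundle partitions and take the smaller bundle:
  Partition 1: {87} vs {33,77} -> bundles 87, 110; min = 87
  Partition 2: {33} vs {87,77} -> bundles 33, 164; min = 33
  Partition 3: {77} vs {87,33} -> bundles 77, 120; min = 77
Step 3: MMS = max(87, 33, 77) = 87

87


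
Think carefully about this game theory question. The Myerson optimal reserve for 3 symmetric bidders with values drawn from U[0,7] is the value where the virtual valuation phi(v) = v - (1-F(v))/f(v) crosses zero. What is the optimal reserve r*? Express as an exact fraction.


Step 1: For U[0,7], F(v) = v/7 and f(v) = 1/7
Step 2: phi(v) = v - (1 - v/7)/(1/7) = v - (7 - v) = 2v - 7
Step 3: Set phi(r*) = 0: 2r* - 7 = 0
Step 4: r* = 7/2 (the number of bidders n = 3 does not enter)

7/2


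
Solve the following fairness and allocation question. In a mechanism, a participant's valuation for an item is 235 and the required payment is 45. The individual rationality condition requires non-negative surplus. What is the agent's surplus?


Step 1: Surplus = value - payment = 235 - 45 = 190
Step 2: IR is satisfied (surplus >= 0)

190


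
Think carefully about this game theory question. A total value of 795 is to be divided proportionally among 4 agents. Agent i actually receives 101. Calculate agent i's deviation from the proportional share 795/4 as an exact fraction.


Step 1: Proportional share = 795/4
Step 2: Agent's actual allocation = 101
Step 3: Excess = 101 - 795/4 = -391/4

-391/4


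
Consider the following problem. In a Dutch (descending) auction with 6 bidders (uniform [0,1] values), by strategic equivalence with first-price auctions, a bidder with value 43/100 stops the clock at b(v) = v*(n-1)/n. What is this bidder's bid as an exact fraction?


Step 1: Dutch auctions are strategically equivalent to first-price auctions
Step 2: The equilibrium bid is b(v) = v*(n-1)/n
Step 3: b = 43/100 * 5/6
Step 4: b = 43/120

43/120


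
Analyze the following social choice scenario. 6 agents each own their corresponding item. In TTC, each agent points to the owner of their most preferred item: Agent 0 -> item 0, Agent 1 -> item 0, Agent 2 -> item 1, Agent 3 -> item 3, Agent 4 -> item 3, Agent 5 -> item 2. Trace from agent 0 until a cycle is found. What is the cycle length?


Step 1: Trace the pointer graph from agent 0: 0 -> 0
Step 2: A cycle is detected when we revisit agent 0
Step 3: The cycle is: 0 -> 0
Step 4: Cycle length = 1

1


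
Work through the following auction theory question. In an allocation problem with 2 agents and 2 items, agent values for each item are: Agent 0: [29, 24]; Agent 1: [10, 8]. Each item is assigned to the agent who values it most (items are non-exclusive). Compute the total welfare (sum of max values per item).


Step 1: For each item, find the maximum value among all agents.
Step 2: Item 0 -> Agent 0 (value 29)
Step 3: Item 1 -> Agent 0 (value 24)
Step 4: Total welfare = 29 + 24 = 53

53


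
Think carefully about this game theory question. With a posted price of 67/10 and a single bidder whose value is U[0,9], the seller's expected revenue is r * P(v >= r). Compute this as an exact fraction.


Step 1: Posted price r = 67/10, value support [0,9]
Step 2: P(v >= r) = (9 - 67/10)/9 = 23/90
Step 3: Expected revenue = r * P(v >= r) = 67/10 * 23/90
Step 4: Revenue = 1541/900

1541/900


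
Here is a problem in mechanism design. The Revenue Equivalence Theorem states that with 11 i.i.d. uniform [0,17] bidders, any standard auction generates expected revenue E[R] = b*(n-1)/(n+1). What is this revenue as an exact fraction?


Step 1: By Revenue Equivalence, expected revenue = b*(n-1)/(n+1)
Step 2: Substituting n = 11, b = 17
Step 3: Revenue = 17*(11-1)/(11+1) = 17*10/12
Step 4: Revenue = 170/12 = 85/6

85/6


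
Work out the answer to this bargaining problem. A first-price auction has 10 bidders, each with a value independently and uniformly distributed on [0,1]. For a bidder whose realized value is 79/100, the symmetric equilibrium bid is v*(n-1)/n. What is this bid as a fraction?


Step 1: The symmetric BNE bidding function is b(v) = v * (n-1) / n
Step 2: Substitute v = 79/100 and n = 10
Step 3: b = 79/100 * 9/10
Step 4: b = 711/1000

711/1000


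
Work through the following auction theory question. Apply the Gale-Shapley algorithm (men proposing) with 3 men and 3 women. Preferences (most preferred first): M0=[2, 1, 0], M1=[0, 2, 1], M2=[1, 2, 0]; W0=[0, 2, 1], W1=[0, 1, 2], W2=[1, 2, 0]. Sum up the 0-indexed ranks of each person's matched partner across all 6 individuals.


Step 1: Run Gale-Shapley (men propose, women hold best offer):
  M0 proposes to W2; she accepts
  M1 proposes to W0; she accepts
  M2 proposes to W1; she accepts
Step 2: Final matching: W0-M1, W1-M2, W2-M0
Step 3: 0-indexed ranks (man's rank of his match, then woman's): 0 + 2 + 0 + 2 + 0 + 2
Step 4: Total rank sum = 6

6


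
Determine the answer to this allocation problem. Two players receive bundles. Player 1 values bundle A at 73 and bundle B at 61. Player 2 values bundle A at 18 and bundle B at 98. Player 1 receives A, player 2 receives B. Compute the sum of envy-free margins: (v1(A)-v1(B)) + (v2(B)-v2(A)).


Step 1: Player 1's margin = v1(A) - v1(B) = 73 - 61 = 12
Step 2: Player 2's margin = v2(B) - v2(A) = 98 - 18 = 80
Step 3: Total margin = 12 + 80 = 92

92


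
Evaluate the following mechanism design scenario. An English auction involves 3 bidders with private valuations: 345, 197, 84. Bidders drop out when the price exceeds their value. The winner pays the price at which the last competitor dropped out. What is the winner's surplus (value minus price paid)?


Step 1: Identify the highest value: 345
Step 2: Identify the second-highest value: 197
Step 3: The final price = second-highest value = 197
Step 4: Surplus = 345 - 197 = 148

148


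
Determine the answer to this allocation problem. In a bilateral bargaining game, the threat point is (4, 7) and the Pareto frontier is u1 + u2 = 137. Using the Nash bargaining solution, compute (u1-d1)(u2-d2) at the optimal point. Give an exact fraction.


Step 1: The Nash solution splits surplus symmetrically above the disagreement point
Step 2: u1 = (total + d1 - d2)/2 = (137 + 4 - 7)/2 = 67
Step 3: u2 = (total - d1 + d2)/2 = (137 - 4 + 7)/2 = 70
Step 4: Nash product = (67 - 4) * (70 - 7)
Step 5: = 63 * 63 = 3969

3969


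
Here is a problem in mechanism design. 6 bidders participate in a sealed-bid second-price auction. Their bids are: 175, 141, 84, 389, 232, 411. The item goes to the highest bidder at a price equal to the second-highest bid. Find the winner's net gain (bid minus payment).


Step 1: Sort bids in descending order: 411, 389, 232, 175, 141, 84
Step 2: The winning bid is the highest: 411
Step 3: The payment equals the second-highest bid: 389
Step 4: Surplus = winner's bid - payment = 411 - 389 = 22

22


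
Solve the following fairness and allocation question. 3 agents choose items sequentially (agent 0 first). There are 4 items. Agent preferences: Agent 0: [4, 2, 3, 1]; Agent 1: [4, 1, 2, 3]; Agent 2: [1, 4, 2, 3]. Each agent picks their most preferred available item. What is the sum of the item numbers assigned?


Step 1: Agent 0 picks item 4
Step 2: Agent 1 picks item 1
Step 3: Agent 2 picks item 2
Step 4: Sum = 4 + 1 + 2 = 7

7


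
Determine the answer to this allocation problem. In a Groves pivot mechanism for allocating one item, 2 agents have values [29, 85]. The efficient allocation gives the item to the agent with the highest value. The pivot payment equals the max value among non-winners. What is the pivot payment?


Step 1: The efficient winner is agent 1 with value 85
Step 2: Other agents' values: [29]
Step 3: Pivot payment = max(others) = 29
Step 4: The winner pays 29

29


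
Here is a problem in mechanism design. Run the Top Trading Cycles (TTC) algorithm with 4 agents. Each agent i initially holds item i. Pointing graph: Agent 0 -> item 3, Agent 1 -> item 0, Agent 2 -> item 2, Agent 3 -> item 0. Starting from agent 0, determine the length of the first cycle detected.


Step 1: Trace the pointer graph from agent 0: 0 -> 3 -> 0
Step 2: A cycle is detected when we revisit agent 0
Step 3: The cycle is: 0 -> 3 -> 0
Step 4: Cycle length = 2

2


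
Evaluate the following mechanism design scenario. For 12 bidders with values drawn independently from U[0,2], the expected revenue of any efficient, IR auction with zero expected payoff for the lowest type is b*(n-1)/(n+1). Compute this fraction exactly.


Step 1: By Revenue Equivalence, expected revenue = b*(n-1)/(n+1)
Step 2: Substituting n = 12, b = 2
Step 3: Revenue = 2*(12-1)/(12+1) = 2*11/13
Step 4: Revenue = 22/13

22/13


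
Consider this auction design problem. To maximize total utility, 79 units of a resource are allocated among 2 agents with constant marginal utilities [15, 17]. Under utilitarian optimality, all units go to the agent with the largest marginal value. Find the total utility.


Step 1: The marginal utilities are [15, 17]
Step 2: The highest marginal utility is 17
Step 3: All 79 units go to that agent
Step 4: Total utility = 17 * 79 = 1343

1343


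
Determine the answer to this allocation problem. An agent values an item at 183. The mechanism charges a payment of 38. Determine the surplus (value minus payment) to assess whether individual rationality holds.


Step 1: Surplus = value - payment = 183 - 38 = 145
Step 2: IR is satisfied (surplus >= 0)

145


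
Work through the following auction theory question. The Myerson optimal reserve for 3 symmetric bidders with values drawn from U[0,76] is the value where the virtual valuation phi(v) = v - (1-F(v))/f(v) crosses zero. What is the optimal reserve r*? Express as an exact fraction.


Step 1: For U[0,76], F(v) = v/76 and f(v) = 1/76
Step 2: phi(v) = v - (1 - v/76)/(1/76) = v - (76 - v) = 2v - 76
Step 3: Set phi(r*) = 0: 2r* - 76 = 0
Step 4: r* = 76/2 = 38 (the number of bidders n = 3 does not enter)

38


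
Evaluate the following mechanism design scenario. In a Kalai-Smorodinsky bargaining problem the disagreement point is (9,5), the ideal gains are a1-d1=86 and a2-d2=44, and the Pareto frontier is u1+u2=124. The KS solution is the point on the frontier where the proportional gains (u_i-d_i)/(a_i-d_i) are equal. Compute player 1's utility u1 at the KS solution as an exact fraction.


Step 1: At the KS point, (u1-d1)/r1 = (u2-d2)/r2 = t and u1+u2 = 124
Step 2: u1 = d1 + r1*t and u2 = d2 + r2*t, so (d1 + r1*t) + (d2 + r2*t) = 124
Step 3: t = (124 - 9 - 5)/(86 + 44) = 110/130 = 11/13
Step 4: u1 = d1 + r1*t = 9 + 86 * 11/13 = 1063/13
Step 5: (Check: u2 = d2 + r2*t = 549/13; u1+u2 = 1063/13 + 549/13 = 124, on the frontier.)

1063/13


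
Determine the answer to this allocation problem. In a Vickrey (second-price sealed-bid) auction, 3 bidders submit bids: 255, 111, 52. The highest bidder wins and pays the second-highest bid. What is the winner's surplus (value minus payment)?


Step 1: Sort bids in descending order: 255, 111, 52
Step 2: The winning bid is the highest: 255
Step 3: The payment equals the second-highest bid: 111
Step 4: Surplus = winner's bid - payment = 255 - 111 = 144

144


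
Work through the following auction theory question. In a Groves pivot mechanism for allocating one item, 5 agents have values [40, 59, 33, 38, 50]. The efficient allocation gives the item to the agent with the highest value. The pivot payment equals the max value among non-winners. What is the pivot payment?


Step 1: The efficient winner is agent 1 with value 59
Step 2: Other agents' values: [40, 33, 38, 50]
Step 3: Pivot payment = max(others) = 50
Step 4: The winner pays 50

50


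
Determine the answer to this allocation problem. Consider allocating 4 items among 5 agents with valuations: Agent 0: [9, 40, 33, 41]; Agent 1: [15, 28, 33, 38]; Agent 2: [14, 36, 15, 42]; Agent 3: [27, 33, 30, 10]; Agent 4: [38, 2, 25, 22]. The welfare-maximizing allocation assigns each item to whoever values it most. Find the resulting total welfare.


Step 1: For each item, find the maximum value among all agents.
Step 2: Item 0 -> Agent 4 (value 38)
Step 3: Item 1 -> Agent 0 (value 40)
Step 4: Item 2 -> Agent 0 (value 33)
Step 5: Item 3 -> Agent 2 (value 42)
Step 6: Total welfare = 38 + 40 + 33 + 42 = 153

153


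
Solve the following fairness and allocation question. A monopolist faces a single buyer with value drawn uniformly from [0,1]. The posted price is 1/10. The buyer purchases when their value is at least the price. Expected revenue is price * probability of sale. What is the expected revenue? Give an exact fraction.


Step 1: Posted price r = 1/10, value support [0,1]
Step 2: P(v >= r) = (1 - 1/10)/1 = 9/10
Step 3: Expected revenue = r * P(v >= r) = 1/10 * 9/10
Step 4: Revenue = 9/100

9/100


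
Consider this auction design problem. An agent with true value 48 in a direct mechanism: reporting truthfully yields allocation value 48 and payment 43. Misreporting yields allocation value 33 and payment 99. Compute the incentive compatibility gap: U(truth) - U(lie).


Step 1: U(truth) = value - payment = 48 - 43 = 5
Step 2: U(lie) = allocation - payment = 33 - 99 = -66
Step 3: IC gap = 5 - (-66) = 71

71


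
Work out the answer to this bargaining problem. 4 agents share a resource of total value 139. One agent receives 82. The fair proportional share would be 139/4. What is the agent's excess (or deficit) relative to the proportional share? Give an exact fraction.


Step 1: Proportional share = 139/4
Step 2: Agent's actual allocation = 82
Step 3: Excess = 82 - 139/4 = 189/4

189/4


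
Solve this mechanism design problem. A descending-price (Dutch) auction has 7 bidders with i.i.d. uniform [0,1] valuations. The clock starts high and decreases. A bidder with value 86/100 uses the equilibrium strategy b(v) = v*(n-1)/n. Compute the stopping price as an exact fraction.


Step 1: Dutch auctions are strategically equivalent to first-price auctions
Step 2: The equilibrium bid is b(v) = v*(n-1)/n
Step 3: b = 43/50 * 6/7
Step 4: b = 129/175

129/175


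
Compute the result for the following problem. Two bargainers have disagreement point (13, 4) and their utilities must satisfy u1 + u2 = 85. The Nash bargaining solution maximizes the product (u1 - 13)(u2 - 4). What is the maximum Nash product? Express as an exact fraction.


Step 1: The Nash solution splits surplus symmetrically above the disagreement point
Step 2: u1 = (total + d1 - d2)/2 = (85 + 13 - 4)/2 = 47
Step 3: u2 = (total - d1 + d2)/2 = (85 - 13 + 4)/2 = 38
Step 4: Nash product = (47 - 13) * (38 - 4)
Step 5: = 34 * 34 = 1156

1156


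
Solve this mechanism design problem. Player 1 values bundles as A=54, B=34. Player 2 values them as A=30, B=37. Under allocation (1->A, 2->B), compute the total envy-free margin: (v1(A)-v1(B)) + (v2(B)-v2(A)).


Step 1: Player 1's margin = v1(A) - v1(B) = 54 - 34 = 20
Step 2: Player 2's margin = v2(B) - v2(A) = 37 - 30 = 7
Step 3: Total margin = 20 + 7 = 27

27


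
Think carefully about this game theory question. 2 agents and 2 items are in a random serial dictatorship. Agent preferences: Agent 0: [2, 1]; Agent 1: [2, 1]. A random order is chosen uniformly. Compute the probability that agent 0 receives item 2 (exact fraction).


Step 1: Agent 0 wants item 2
Step 2: There are 2 possible orderings of agents
Step 3: In 1 orderings, agent 0 gets item 2
Step 4: Probability = 1/2

1/2


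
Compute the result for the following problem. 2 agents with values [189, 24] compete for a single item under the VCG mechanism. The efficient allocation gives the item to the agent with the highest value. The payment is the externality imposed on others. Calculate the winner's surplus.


Step 1: The winner is the agent with the highest value: agent 0 with value 189
Step 2: Values of other agents: [24]
Step 3: VCG payment = max of others' values = 24
Step 4: Surplus = 189 - 24 = 165

165


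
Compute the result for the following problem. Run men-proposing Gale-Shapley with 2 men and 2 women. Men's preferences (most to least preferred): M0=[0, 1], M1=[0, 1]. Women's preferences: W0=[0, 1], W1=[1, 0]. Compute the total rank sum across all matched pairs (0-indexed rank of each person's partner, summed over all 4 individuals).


Step 1: Run Gale-Shapley (men propose, women hold best offer):
  M0 proposes to W0; she accepts
  M1 proposes to W0; rejected
  M1 proposes to W1; she accepts
Step 2: Final matching: W0-M0, W1-M1
Step 3: 0-indexed ranks (man's rank of his match, then woman's): 0 + 0 + 1 + 0
Step 4: Total rank sum = 1

1


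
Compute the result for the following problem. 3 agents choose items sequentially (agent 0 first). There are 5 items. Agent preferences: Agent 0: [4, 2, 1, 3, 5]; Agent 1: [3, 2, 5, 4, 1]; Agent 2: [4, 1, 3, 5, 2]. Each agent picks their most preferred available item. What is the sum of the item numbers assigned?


Step 1: Agent 0 picks item 4
Step 2: Agent 1 picks item 3
Step 3: Agent 2 picks item 1
Step 4: Sum = 4 + 3 + 1 = 8

8


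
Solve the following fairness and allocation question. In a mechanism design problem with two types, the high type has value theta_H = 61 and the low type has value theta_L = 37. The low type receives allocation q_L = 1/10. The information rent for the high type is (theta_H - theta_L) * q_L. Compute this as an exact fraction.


Step 1: theta_H - theta_L = 61 - 37 = 24
Step 2: Information rent = (theta_H - theta_L) * q_L
Step 3: = 24 * 1/10
Step 4: = 12/5

12/5


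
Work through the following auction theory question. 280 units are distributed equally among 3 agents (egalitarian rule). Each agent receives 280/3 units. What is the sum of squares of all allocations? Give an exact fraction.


Step 1: Each agent's share = 280/3
Step 2: Square of each share = (280/3)^2 = 78400/9
Step 3: Sum of squares = 3 * 78400/9 = 78400/3

78400/3


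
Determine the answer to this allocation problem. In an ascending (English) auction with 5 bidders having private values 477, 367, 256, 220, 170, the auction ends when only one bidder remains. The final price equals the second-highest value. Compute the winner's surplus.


Step 1: Identify the highest value: 477
Step 2: Identify the second-highest value: 367
Step 3: The final price = second-highest value = 367
Step 4: Surplus = 477 - 367 = 110

110


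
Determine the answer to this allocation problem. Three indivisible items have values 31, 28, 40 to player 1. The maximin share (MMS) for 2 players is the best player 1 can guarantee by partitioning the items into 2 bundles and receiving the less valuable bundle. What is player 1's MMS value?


Step 1: Item values = 31, 28, 40
Step 2: Enumerate all 2-bundle partitions and take the smaller bundle:
  Partition 1: {31} vs {28,40} -> bundles 31, 68; min = 31
  Partition 2: {28} vs {31,40} -> bundles 28, 71; min = 28
  Partition 3: {40} vs {31,28} -> bundles 40, 59; min = 40
Step 3: MMS = max(31, 28, 40) = 40

40


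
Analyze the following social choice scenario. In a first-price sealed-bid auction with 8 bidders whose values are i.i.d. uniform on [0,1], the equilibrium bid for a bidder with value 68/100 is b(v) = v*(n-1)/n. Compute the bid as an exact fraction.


Step 1: The symmetric BNE bidding function is b(v) = v * (n-1) / n
Step 2: Substitute v = 17/25 and n = 8
Step 3: b = 17/25 * 7/8
Step 4: b = 119/200

119/200


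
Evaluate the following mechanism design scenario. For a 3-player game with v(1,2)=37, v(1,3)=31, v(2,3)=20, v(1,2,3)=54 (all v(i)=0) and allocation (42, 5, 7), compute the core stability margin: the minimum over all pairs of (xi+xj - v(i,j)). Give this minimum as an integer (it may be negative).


Step 1: Slack for coalition (1,2): x1+x2 - v12 = 47 - 37 = 10
Step 2: Slack for coalition (1,3): x1+x3 - v13 = 49 - 31 = 18
Step 3: Slack for coalition (2,3): x2+x3 - v23 = 12 - 20 = -8
Step 4: Minimum slack = min(10, 18, -8) = -8, attained by (2,3); coalition (2,3) can block (slack < 0), so the allocation is not in the core

-8


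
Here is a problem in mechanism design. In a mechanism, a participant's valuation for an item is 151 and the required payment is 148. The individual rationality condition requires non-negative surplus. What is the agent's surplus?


Step 1: Surplus = value - payment = 151 - 148 = 3
Step 2: IR is satisfied (surplus >= 0)

3


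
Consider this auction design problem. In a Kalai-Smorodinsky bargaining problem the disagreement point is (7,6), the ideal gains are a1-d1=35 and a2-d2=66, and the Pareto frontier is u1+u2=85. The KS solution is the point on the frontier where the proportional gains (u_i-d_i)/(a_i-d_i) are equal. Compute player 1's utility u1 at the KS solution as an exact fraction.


Step 1: At the KS point, (u1-d1)/r1 = (u2-d2)/r2 = t and u1+u2 = 85
Step 2: u1 = d1 + r1*t and u2 = d2 + r2*t, so (d1 + r1*t) + (d2 + r2*t) = 85
Step 3: t = (85 - 7 - 6)/(35 + 66) = 72/101
Step 4: u1 = d1 + r1*t = 7 + 35 * 72/101 = 3227/101
Step 5: (Check: u2 = d2 + r2*t = 5358/101; u1+u2 = 3227/101 + 5358/101 = 85, on the frontier.)

3227/101


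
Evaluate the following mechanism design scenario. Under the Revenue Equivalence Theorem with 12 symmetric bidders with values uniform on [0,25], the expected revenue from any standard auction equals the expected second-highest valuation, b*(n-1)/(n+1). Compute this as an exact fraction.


Step 1: By Revenue Equivalence, expected revenue = b*(n-1)/(n+1)
Step 2: Substituting n = 12, b = 25
Step 3: Revenue = 25*(12-1)/(12+1) = 25*11/13
Step 4: Revenue = 275/13

275/13


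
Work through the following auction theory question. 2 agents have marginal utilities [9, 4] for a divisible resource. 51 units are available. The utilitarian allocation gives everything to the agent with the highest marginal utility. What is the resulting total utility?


Step 1: The marginal utilities are [9, 4]
Step 2: The highest marginal utility is 9
Step 3: All 51 units go to that agent
Step 4: Total utility = 9 * 51 = 459

459


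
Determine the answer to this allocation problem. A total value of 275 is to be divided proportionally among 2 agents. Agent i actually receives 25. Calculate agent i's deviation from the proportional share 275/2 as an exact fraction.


Step 1: Proportional share = 275/2
Step 2: Agent's actual allocation = 25
Step 3: Excess = 25 - 275/2 = -225/2

-225/2


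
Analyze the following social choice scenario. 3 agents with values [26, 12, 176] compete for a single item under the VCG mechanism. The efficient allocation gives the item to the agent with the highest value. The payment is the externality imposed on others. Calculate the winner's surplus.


Step 1: The winner is the agent with the highest value: agent 2 with value 176
Step 2: Values of other agents: [26, 12]
Step 3: VCG payment = max of others' values = 26
Step 4: Surplus = 176 - 26 = 150

150


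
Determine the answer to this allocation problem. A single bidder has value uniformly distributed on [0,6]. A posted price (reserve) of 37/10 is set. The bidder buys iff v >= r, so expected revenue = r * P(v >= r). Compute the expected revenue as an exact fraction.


Step 1: Posted price r = 37/10, value support [0,6]
Step 2: P(v >= r) = (6 - 37/10)/6 = 23/60
Step 3: Expected revenue = r * P(v >= r) = 37/10 * 23/60
Step 4: Revenue = 851/600

851/600


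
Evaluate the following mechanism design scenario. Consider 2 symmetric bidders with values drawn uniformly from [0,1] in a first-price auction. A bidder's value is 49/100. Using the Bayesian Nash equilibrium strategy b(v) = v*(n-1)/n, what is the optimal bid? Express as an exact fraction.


Step 1: The symmetric BNE bidding function is b(v) = v * (n-1) / n
Step 2: Substitute v = 49/100 and n = 2
Step 3: b = 49/100 * 1/2
Step 4: b = 49/200

49/200


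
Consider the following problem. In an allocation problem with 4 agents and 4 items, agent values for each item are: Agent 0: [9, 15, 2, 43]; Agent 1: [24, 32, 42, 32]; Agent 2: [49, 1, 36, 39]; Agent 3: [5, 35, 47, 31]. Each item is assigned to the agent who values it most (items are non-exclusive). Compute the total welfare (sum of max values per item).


Step 1: For each item, find the maximum value among all agents.
Step 2: Item 0 -> Agent 2 (value 49)
Step 3: Item 1 -> Agent 3 (value 35)
Step 4: Item 2 -> Agent 3 (value 47)
Step 5: Item 3 -> Agent 0 (value 43)
Step 6: Total welfare = 49 + 35 + 47 + 43 = 174

174


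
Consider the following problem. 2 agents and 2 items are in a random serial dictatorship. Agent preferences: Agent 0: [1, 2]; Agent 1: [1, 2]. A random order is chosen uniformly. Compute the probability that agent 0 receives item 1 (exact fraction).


Step 1: Agent 0 wants item 1
Step 2: There are 2 possible orderings of agents
Step 3: In 1 orderings, agent 0 gets item 1
Step 4: Probability = 1/2

1/2


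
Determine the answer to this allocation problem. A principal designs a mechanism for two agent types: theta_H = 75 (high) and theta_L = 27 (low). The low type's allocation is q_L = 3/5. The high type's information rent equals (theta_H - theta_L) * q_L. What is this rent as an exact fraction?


Step 1: theta_H - theta_L = 75 - 27 = 48
Step 2: Information rent = (theta_H - theta_L) * q_L
Step 3: = 48 * 3/5
Step 4: = 144/5

144/5


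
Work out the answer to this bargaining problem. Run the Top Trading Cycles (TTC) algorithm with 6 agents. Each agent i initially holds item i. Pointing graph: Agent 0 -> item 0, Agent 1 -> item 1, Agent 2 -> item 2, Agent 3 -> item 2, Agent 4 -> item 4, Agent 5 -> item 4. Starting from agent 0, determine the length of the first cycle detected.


Step 1: Trace the pointer graph from agent 0: 0 -> 0
Step 2: A cycle is detected when we revisit agent 0
Step 3: The cycle is: 0 -> 0
Step 4: Cycle length = 1

1


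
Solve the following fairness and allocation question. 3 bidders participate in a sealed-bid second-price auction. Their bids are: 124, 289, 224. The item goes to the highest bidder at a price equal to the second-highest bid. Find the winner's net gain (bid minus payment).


Step 1: Sort bids in descending order: 289, 224, 124
Step 2: The winning bid is the highest: 289
Step 3: The payment equals the second-highest bid: 224
Step 4: Surplus = winner's bid - payment = 289 - 224 = 65

65


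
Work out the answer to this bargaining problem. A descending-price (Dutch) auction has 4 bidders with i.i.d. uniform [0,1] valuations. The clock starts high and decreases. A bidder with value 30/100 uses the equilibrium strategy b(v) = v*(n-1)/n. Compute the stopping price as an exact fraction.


Step 1: Dutch auctions are strategically equivalent to first-price auctions
Step 2: The equilibrium bid is b(v) = v*(n-1)/n
Step 3: b = 3/10 * 3/4
Step 4: b = 9/40

9/40


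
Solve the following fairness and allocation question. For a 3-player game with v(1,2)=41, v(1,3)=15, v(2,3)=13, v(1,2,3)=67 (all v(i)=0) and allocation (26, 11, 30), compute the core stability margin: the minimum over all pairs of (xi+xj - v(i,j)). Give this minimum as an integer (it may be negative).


Step 1: Slack for coalition (1,2): x1+x2 - v12 = 37 - 41 = -4
Step 2: Slack for coalition (1,3): x1+x3 - v13 = 56 - 15 = 41
Step 3: Slack for coalition (2,3): x2+x3 - v23 = 41 - 13 = 28
Step 4: Minimum slack = min(-4, 41, 28) = -4, attained by (1,2); coalition (1,2) can block (slack < 0), so the allocation is not in the core

-4


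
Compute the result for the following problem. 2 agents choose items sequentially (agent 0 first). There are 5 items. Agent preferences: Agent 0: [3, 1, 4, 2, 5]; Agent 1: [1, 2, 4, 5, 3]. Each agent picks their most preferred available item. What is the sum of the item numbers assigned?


Step 1: Agent 0 picks item 3
Step 2: Agent 1 picks item 1
Step 3: Sum = 3 + 1 = 4

4


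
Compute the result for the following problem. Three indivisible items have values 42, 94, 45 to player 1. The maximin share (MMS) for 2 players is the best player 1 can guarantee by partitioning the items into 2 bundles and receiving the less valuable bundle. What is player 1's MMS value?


Step 1: Item values = 42, 94, 45
Step 2: Enumerate all 2-bundle partitions and take the smaller bundle:
  Partition 1: {42} vs {94,45} -> bundles 42, 139; min = 42
  Partition 2: {94} vs {42,45} -> bundles 94, 87; min = 87
  Partition 3: {45} vs {42,94} -> bundles 45, 136; min = 45
Step 3: MMS = max(42, 87, 45) = 87

87


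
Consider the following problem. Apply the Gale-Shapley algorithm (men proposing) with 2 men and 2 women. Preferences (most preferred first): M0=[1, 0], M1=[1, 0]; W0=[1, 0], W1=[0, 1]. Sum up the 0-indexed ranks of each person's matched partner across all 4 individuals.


Step 1: Run Gale-Shapley (men propose, women hold best offer):
  M0 proposes to W1; she accepts
  M1 proposes to W1; rejected
  M1 proposes to W0; she accepts
Step 2: Final matching: W0-M1, W1-M0
Step 3: 0-indexed ranks (man's rank of his match, then woman's): 1 + 0 + 0 + 0
Step 4: Total rank sum = 1

1


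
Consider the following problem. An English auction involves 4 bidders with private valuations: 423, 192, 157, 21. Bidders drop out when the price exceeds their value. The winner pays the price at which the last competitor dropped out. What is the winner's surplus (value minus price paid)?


Step 1: Identify the highest value: 423
Step 2: Identify the second-highest value: 192
Step 3: The final price = second-highest value = 192
Step 4: Surplus = 423 - 192 = 231

231


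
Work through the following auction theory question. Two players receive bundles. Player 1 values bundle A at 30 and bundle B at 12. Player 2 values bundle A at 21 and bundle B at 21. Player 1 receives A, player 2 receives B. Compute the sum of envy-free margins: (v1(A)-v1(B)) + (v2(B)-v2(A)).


Step 1: Player 1's margin = v1(A) - v1(B) = 30 - 12 = 18
Step 2: Player 2's margin = v2(B) - v2(A) = 21 - 21 = 0
Step 3: Total margin = 18 + 0 = 18

18


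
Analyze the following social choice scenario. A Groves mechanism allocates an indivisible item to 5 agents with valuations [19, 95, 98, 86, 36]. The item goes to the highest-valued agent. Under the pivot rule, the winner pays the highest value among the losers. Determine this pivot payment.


Step 1: The efficient winner is agent 2 with value 98
Step 2: Other agents' values: [19, 95, 86, 36]
Step 3: Pivot payment = max(others) = 95
Step 4: The winner pays 95

95


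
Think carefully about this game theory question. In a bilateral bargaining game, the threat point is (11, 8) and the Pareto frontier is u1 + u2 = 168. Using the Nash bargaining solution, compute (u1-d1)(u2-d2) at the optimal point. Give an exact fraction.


Step 1: The Nash solution splits surplus symmetrically above the disagreement point
Step 2: u1 = (total + d1 - d2)/2 = (168 + 11 - 8)/2 = 171/2
Step 3: u2 = (total - d1 + d2)/2 = (168 - 11 + 8)/2 = 165/2
Step 4: Nash product = (171/2 - 11) * (165/2 - 8)
Step 5: = 149/2 * 149/2 = 22201/4

22201/4


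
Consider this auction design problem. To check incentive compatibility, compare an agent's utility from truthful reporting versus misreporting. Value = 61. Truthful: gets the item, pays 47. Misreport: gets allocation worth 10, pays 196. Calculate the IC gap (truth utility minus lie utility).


Step 1: U(truth) = value - payment = 61 - 47 = 14
Step 2: U(lie) = allocation - payment = 10 - 196 = -186
Step 3: IC gap = 14 - (-186) = 200

200


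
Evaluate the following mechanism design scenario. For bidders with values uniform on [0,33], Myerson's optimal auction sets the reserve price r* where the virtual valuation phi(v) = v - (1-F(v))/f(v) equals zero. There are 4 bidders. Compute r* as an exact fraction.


Step 1: For U[0,33], F(v) = v/33 and f(v) = 1/33
Step 2: phi(v) = v - (1 - v/33)/(1/33) = v - (33 - v) = 2v - 33
Step 3: Set phi(r*) = 0: 2r* - 33 = 0
Step 4: r* = 33/2 (the number of bidders n = 4 does not enter)

33/2


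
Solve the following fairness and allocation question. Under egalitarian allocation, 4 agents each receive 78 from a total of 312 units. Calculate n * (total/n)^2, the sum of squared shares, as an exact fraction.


Step 1: Each agent's share = 312/4 = 78
Step 2: Square of each share = (78)^2 = 6084
Step 3: Sum of squares = 4 * 6084 = 24336

24336


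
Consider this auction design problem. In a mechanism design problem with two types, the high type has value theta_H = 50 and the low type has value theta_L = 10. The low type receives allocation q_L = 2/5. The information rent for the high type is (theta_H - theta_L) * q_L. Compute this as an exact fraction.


Step 1: theta_H - theta_L = 50 - 10 = 40
Step 2: Information rent = (theta_H - theta_L) * q_L
Step 3: = 40 * 2/5
Step 4: = 16

16


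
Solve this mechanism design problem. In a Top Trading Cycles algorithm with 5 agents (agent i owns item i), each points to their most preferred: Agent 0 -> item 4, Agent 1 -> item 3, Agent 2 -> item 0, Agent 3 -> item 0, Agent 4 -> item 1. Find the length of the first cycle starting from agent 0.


Step 1: Trace the pointer graph from agent 0: 0 -> 4 -> 1 -> 3 -> 0
Step 2: A cycle is detected when we revisit agent 0
Step 3: The cycle is: 0 -> 4 -> 1 -> 3 -> 0
Step 4: Cycle length = 4

4


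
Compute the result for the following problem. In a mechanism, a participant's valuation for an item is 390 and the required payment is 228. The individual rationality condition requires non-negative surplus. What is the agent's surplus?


Step 1: Surplus = value - payment = 390 - 228 = 162
Step 2: IR is satisfied (surplus >= 0)

162


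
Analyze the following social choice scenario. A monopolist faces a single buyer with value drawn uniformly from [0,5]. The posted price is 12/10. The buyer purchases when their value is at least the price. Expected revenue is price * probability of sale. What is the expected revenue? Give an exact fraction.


Step 1: Posted price r = 6/5, value support [0,5]
Step 2: P(v >= r) = (5 - 6/5)/5 = 19/25
Step 3: Expected revenue = r * P(v >= r) = 6/5 * 19/25
Step 4: Revenue = 114/125

114/125


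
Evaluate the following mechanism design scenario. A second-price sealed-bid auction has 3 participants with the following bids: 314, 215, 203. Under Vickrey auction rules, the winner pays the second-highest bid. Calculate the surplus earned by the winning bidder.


Step 1: Sort bids in descending order: 314, 215, 203
Step 2: The winning bid is the highest: 314
Step 3: The payment equals the second-highest bid: 215
Step 4: Surplus = winner's bid - payment = 314 - 215 = 99

99


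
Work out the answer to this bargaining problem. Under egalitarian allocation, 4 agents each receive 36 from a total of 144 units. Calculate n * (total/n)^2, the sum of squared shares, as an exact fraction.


Step 1: Each agent's share = 144/4 = 36
Step 2: Square of each share = (36)^2 = 1296
Step 3: Sum of squares = 4 * 1296 = 5184

5184


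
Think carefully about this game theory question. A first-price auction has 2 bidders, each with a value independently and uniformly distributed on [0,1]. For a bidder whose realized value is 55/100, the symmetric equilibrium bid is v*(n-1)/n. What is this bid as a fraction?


Step 1: The symmetric BNE bidding function is b(v) = v * (n-1) / n
Step 2: Substitute v = 11/20 and n = 2
Step 3: b = 11/20 * 1/2
Step 4: b = 11/40

11/40


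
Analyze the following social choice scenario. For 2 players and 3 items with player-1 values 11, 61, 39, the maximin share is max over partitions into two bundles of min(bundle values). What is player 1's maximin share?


Step 1: Item values = 11, 61, 39
Step 2: Enumerate all 2-bundle partitions and take the smaller bundle:
  Partition 1: {11} vs {61,39} -> bundles 11, 100; min = 11
  Partition 2: {61} vs {11,39} -> bundles 61, 50; min = 50
  Partition 3: {39} vs {11,61} -> bundles 39, 72; min = 39
Step 3: MMS = max(11, 50, 39) = 50

50


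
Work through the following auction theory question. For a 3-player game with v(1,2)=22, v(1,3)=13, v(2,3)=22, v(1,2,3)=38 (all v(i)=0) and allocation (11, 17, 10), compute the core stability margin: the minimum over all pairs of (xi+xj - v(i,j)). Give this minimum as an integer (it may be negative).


Step 1: Slack for coalition (1,2): x1+x2 - v12 = 28 - 22 = 6
Step 2: Slack for coalition (1,3): x1+x3 - v13 = 21 - 13 = 8
Step 3: Slack for coalition (2,3): x2+x3 - v23 = 27 - 22 = 5
Step 4: Minimum slack = min(6, 8, 5) = 5, attained by (2,3); no pair can gain by deviating, so the allocation is in the core

5


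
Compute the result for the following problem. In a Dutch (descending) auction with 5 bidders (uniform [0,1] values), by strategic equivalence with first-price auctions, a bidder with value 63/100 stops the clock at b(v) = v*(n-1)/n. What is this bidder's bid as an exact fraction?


Step 1: Dutch auctions are strategically equivalent to first-price auctions
Step 2: The equilibrium bid is b(v) = v*(n-1)/n
Step 3: b = 63/100 * 4/5
Step 4: b = 63/125

63/125


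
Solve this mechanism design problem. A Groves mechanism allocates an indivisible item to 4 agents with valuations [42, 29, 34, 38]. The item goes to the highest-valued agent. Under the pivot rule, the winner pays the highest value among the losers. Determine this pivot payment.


Step 1: The efficient winner is agent 0 with value 42
Step 2: Other agents' values: [29, 34, 38]
Step 3: Pivot payment = max(others) = 38
Step 4: The winner pays 38

38


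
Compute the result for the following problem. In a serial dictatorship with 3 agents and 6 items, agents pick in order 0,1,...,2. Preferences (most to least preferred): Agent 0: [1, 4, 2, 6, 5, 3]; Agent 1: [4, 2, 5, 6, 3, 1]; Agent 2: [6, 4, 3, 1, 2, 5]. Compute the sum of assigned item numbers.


Step 1: Agent 0 picks item 1
Step 2: Agent 1 picks item 4
Step 3: Agent 2 picks item 6
Step 4: Sum = 1 + 4 + 6 = 11

11


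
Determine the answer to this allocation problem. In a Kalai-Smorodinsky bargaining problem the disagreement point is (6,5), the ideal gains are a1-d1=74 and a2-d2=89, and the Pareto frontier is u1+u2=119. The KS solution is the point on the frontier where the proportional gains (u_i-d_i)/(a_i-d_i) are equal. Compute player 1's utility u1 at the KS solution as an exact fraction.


Step 1: At the KS point, (u1-d1)/r1 = (u2-d2)/r2 = t and u1+u2 = 119
Step 2: u1 = d1 + r1*t and u2 = d2 + r2*t, so (d1 + r1*t) + (d2 + r2*t) = 119
Step 3: t = (119 - 6 - 5)/(74 + 89) = 108/163
Step 4: u1 = d1 + r1*t = 6 + 74 * 108/163 = 8970/163
Step 5: (Check: u2 = d2 + r2*t = 10427/163; u1+u2 = 8970/163 + 10427/163 = 119, on the frontier.)

8970/163


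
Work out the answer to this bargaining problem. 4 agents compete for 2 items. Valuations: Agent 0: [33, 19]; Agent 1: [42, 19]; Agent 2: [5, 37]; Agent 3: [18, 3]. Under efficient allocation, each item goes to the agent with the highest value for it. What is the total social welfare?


Step 1: For each item, find the maximum value among all agents.
Step 2: Item 0 -> Agent 1 (value 42)
Step 3: Item 1 -> Agent 2 (value 37)
Step 4: Total welfare = 42 + 37 = 79

79


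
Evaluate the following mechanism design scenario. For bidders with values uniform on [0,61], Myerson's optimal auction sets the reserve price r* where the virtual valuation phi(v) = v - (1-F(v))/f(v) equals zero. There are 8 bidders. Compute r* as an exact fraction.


Step 1: For U[0,61], F(v) = v/61 and f(v) = 1/61
Step 2: phi(v) = v - (1 - v/61)/(1/61) = v - (61 - v) = 2v - 61
Step 3: Set phi(r*) = 0: 2r* - 61 = 0
Step 4: r* = 61/2 (the number of bidders n = 8 does not enter)

61/2
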